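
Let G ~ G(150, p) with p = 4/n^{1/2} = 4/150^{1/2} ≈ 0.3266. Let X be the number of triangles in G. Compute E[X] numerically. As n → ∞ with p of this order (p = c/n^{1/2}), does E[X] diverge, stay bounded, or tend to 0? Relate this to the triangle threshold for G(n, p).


Number of potential triangles: C(150, 3) = 551300.
Each occurs with probability p³ ≈ (0.3266)³ ≈ 3.483719e-02.
By linearity: E[X] = C(150, 3)·p³ ≈ 551300 · 3.483719e-02 ≈ 19205.7414.
Since α = 1/2 < 1, p = c/n^{1/2} ≫ 1/n is above the triangle threshold p ~ 1/n. Asymptotically E[X] ~ (c³/6)·n^{3(1−α)} = (4³/6)·n^{1.5} → ∞; triangles are abundant w.h.p.

E[X] ≈ 19205.7414; in regime p = Θ(1/n^{1/2}) E[X] diverges (above the triangle threshold p ~ 1/n).


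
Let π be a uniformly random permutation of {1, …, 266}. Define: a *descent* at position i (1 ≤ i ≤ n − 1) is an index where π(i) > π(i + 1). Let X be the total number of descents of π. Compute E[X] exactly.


Write X = Σ X_I over i = 1, …, 265, with X_I the indicator of one descent.
There are 265 indicators.
For each fixed i, the pair (π(i), π(i+1)) is a uniformly random ordered pair of distinct values from {1, …, 266}; by symmetry P[π(i) > π(i+1)] = 1/2.
By linearity: E[X] = 265 · (1/2) = (266 − 1) · (1/2) = 265/2 ≈ 132.500.

E[X] = 265/2 = 132.500.


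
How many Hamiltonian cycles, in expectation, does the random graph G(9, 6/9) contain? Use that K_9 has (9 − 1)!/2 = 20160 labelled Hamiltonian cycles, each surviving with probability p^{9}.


K_9 has (9 − 1)!/2 = 20160 labelled Hamiltonian cycles.
For each such Hamiltonian cycle H, let X_H = 1 if all 9 edges of H are present in G. Then P[X_H = 1] = p^{9} = (2/3)^{9} = 512/19683.
By linearity of expectation: E[X] = Σ_H E[X_H] = 20160 · p^{9} = 20160 · 512/19683 = 1146880/2187.
Numerically: E[X] ≈ 524.4.

E[X] = 20160 · (2/3)^{9} = 1146880/2187 ≈ 524.4.


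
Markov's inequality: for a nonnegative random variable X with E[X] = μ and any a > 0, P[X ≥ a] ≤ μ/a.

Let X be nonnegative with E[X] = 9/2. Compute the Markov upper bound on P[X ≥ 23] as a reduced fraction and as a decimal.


μ = E[X] = 9/2, a = 23.
Markov: P[X ≥ 23] ≤ μ/a = (9/2)/23 = 9/46.
Numerically: ≈ 0.196.
(Since a = 23 > μ = 4.500, the bound 9/46 is < 1 and informative.)

P[X ≥ 23] ≤ 9/46 ≈ 0.196.


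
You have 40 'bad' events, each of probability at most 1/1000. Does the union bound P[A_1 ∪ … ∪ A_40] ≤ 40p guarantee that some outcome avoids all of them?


Union bound: P[∪_{i=1}^{40} A_i] ≤ Σ_i P[A_i] ≤ 40·p = 40·(1/1000) = 1/25.
Numerically: 1/25 ≈ 0.040000.
Is 1/25 < 1? YES.
Since P[∪ A_i] ≤ 1/25 < 1, the complement has P[∩ A_i^c] ≥ 1 − 1/25 = 24/25 > 0, so some outcome avoids every A_i.

40·p = 1/25 ≈ 0.040000; existence CERTIFIED by the union bound.


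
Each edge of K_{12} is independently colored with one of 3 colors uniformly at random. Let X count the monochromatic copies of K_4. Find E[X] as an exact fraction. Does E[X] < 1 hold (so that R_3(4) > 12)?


E[X] = C(12, 4) · 3^{1 − 6} = 495 · 3^{−5} = 495/243.
As a reduced fraction: E[X] = 55/27 ≈ 2.0370370.
Is E[X] < 1? NO.
Since E[X] ≥ 1, the first-moment bound is inconclusive at n = 12; it does NOT by itself certify R_3(4) > 12.

E[X] = 55/27 ≈ 2.0370370; E[X] ≥ 1; first-moment method inconclusive here.


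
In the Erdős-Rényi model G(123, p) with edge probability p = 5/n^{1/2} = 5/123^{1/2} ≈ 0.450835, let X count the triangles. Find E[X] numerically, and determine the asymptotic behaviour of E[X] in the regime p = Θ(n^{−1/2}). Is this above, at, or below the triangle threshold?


Number of potential triangles: C(123, 3) = 302621.
Each occurs with probability p³ ≈ (0.450835)³ ≈ 9.16330930e-02.
By linearity: E[X] = C(123, 3)·p³ ≈ 302621 · 9.16330930e-02 ≈ 27730.098223.
Since α = 1/2 < 1, p = c/n^{1/2} ≫ 1/n is above the triangle threshold p ~ 1/n. Asymptotically E[X] ~ (c³/6)·n^{3(1−α)} = (5³/6)·n^{1.5} → ∞; triangles are abundant w.h.p.

E[X] ≈ 27730.098223; in regime p = Θ(1/n^{1/2}) E[X] diverges (above the triangle threshold p ~ 1/n).


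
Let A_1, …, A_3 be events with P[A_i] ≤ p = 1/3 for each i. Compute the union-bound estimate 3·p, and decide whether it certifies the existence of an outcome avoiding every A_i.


Union bound: P[∪_{i=1}^{3} A_i] ≤ Σ_i P[A_i] ≤ 3·p = 3·(1/3) = 1.
Numerically: 1 ≈ 1.000000.
Is 1 < 1? NO.
Since the bound 1 is ≥ 1, the union bound is uninformative here; it does NOT by itself certify existence.

3·p = 1 ≈ 1.000000; existence NOT certified by the union bound.


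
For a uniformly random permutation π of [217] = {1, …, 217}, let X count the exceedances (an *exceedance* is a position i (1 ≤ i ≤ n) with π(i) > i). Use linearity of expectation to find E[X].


Write X = Σ_{i=1}^{217} X_i, where X_i = 1_{π(i) > i}.
For each fixed i, π(i) is uniform over {1, …, 217} (marginal of a uniform permutation), so P[π(i) > i] = (n − i)/n. Summing: Σ_{i=1}^{217} (n − i)/n = (0 + 1 + … + 216)/217 = 217(217 − 1)/(2·217) = (217 − 1)/2.
Hence E[X] = Σ_{i=1}^{217} (217 − i)/217 = 108 ≈ 108.000.

E[X] = 108 = 108.000.


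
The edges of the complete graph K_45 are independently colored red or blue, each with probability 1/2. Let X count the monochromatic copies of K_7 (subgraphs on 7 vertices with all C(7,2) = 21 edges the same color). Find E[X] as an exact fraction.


Let X = Σ_S X_S over the C(45, 7) = 45379620 subsets S of size 7, where X_S = 1 if the K_7 on S is monochromatic.
For a fixed S, the K_7 on S has C(7, 2) = 21 edges. P[all 21 edges red] = (1/2)^21, and likewise for blue, so P[monochromatic] = 2·(1/2)^21 = 2^{1 − 21} = 1/1048576.
By linearity: E[X] = C(45, 7) · 2^{1 − 21} = 45379620 · 1/1048576 = 11344905/262144.
Numerically: E[X] ≈ 43.2774.

E[X] = C(45,7)·2^(1−C(7,2)) = 11344905/262144 ≈ 43.2774.


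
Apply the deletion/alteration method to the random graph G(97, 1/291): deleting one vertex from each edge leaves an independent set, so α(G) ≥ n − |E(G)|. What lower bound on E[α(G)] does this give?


E[|E(G)|] = C(97, 2)·p = 4656 · (1/291) = 16.
E[α(G)] ≥ n − E[|E(G)|] = 97 − 16 = 81.
Numerically: ≈ 81.0000.
(This is only a lower bound; the true E[α(G)] may be larger.)

E[α(G)] ≥ 81 ≈ 81.0000.


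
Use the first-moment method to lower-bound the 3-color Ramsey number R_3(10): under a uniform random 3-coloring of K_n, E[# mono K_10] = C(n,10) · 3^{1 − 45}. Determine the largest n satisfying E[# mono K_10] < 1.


We need C(n, 10) · 3^{1 − 45} < 1, i.e. C(n, 10) < 3^{45 − 1} = 984770902183611232881.
Check values of n near the boundary:
  n = 567: C(567, 10) = 873787071273467749398; 873787071273467749398 < 984770902183611232881? YES
  n = 568: C(568, 10) = 889446337783744949208; 889446337783744949208 < 984770902183611232881? YES
  n = 569: C(569, 10) = 905357721286137524328; 905357721286137524328 < 984770902183611232881? YES
  n = 570: C(570, 10) = 921524823451961408691; 921524823451961408691 < 984770902183611232881? YES
  n = 571: C(571, 10) = 937951290893172842001; 937951290893172842001 < 984770902183611232881? YES
  n = 572: C(572, 10) = 954640815642161682606; 954640815642161682606 < 984770902183611232881? YES
  n = 573: C(573, 10) = 971597135635805762226; 971597135635805762226 < 984770902183611232881? YES
  n = 574: C(574, 10) = 988824035203816502691; 988824035203816502691 < 984770902183611232881? NO
  n = 575: C(575, 10) = 1006325345561406175305; 1006325345561406175305 < 984770902183611232881? NO
The largest n with C(n, 10) < 984770902183611232881 is n = 573 (where E[X] = 35985079097622435638/36472996377170786403 ≈ 0.9866). Hence R_3(10) > 573, i.e. R_3(10) ≥ 574.

Largest n = 573; hence R_3(10) > 573.


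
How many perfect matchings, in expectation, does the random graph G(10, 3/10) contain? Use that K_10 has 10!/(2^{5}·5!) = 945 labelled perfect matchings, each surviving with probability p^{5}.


K_10 has 10!/(2^{5}·5!) = 945 labelled perfect matchings.
For each such perfect matching H, let X_H = 1 if all 5 edges of H are present in G. Then P[X_H = 1] = p^{5} = (3/10)^{5} = 243/100000.
By linearity: E[X] = Σ_H E[X_H] = 945 · p^{5} = 945 · 243/100000 = 45927/20000.
Numerically: E[X] ≈ 2.2963.

E[X] = 945 · (3/10)^{5} = 45927/20000 ≈ 2.2963.


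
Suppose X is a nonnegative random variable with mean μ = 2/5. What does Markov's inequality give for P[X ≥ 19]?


μ = E[X] = 2/5, a = 19.
Markov: P[X ≥ 19] ≤ μ/a = (2/5)/19 = 2/95.
Numerically: ≈ 0.0211.
(Since a = 19 > μ = 0.4000, the bound 2/95 is < 1 and informative.)

P[X ≥ 19] ≤ 2/95 ≈ 0.0211.


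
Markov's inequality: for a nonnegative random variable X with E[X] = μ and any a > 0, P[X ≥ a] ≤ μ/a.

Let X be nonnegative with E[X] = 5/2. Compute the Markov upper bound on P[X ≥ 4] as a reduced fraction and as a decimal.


μ = E[X] = 5/2, a = 4.
Markov: P[X ≥ 4] ≤ μ/a = (5/2)/4 = 5/8.
Numerically: ≈ 0.62500.
(Since a = 4 > μ = 2.50000, the bound 5/8 is < 1 and informative.)

P[X ≥ 4] ≤ 5/8 ≈ 0.62500.


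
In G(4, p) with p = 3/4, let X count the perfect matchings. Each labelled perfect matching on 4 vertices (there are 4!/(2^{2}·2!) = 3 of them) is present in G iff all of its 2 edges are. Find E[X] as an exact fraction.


K_4 has 4!/(2^{2}·2!) = 3 labelled perfect matchings.
For each such perfect matching H, let X_H = 1 if all 2 edges of H are present in G. Then P[X_H = 1] = p^{2} = (3/4)^{2} = 9/16.
By linearity: E[X] = Σ_H E[X_H] = 3 · p^{2} = 3 · 9/16 = 27/16.
Numerically: E[X] ≈ 1.69.

E[X] = 3 · (3/4)^{2} = 27/16 ≈ 1.69.


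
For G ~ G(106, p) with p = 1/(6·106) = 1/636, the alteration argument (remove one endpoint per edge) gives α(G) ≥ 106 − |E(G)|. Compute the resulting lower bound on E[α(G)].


E[|E(G)|] = C(106, 2)·p = 5565 · (1/636) = 35/4.
E[α(G)] ≥ n − E[|E(G)|] = 106 − 35/4 = 389/4.
Numerically: ≈ 97.25000.
(This is only a lower bound; the true E[α(G)] may be larger.)

E[α(G)] ≥ 389/4 ≈ 97.25000.


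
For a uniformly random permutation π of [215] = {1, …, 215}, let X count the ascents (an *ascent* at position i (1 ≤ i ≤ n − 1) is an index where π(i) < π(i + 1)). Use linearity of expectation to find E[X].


Write X = Σ X_I over i = 1, …, 214, with X_I the indicator of one ascent.
There are 214 indicators.
For each fixed i, the pair (π(i), π(i+1)) is a uniformly random ordered pair of distinct values from {1, …, 215}; by symmetry P[π(i) < π(i+1)] = 1/2.
By linearity: E[X] = 214 · (1/2) = (215 − 1) · (1/2) = 107 ≈ 107.000000.

E[X] = 107 = 107.000000.


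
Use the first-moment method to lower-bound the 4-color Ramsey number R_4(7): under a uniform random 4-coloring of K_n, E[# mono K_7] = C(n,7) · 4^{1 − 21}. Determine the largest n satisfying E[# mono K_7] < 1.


We need C(n, 7) · 4^{1 − 21} < 1, i.e. C(n, 7) < 4^{21 − 1} = 1099511627776.
Check values of n near the boundary:
  n = 174: C(174, 7) = 847879782984; 847879782984 < 1099511627776? YES
  n = 175: C(175, 7) = 883208107275; 883208107275 < 1099511627776? YES
  n = 176: C(176, 7) = 919790691600; 919790691600 < 1099511627776? YES
  n = 177: C(177, 7) = 957664425960; 957664425960 < 1099511627776? YES
  n = 178: C(178, 7) = 996867063280; 996867063280 < 1099511627776? YES
  n = 179: C(179, 7) = 1037437234460; 1037437234460 < 1099511627776? YES
  n = 180: C(180, 7) = 1079414463600; 1079414463600 < 1099511627776? YES
  n = 181: C(181, 7) = 1122839183400; 1122839183400 < 1099511627776? NO
The largest n with C(n, 7) < 1099511627776 is n = 180 (where E[X] = 67463403975/68719476736 ≈ 0.981722). Hence R_4(7) > 180, i.e. R_4(7) ≥ 181.

Largest n = 180; hence R_4(7) > 180.


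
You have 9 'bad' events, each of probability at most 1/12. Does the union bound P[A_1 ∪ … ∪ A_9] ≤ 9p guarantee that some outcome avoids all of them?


Union bound: P[∪_{i=1}^{9} A_i] ≤ Σ_i P[A_i] ≤ 9·p = 9·(1/12) = 3/4.
Numerically: 3/4 ≈ 0.75000.
Is 3/4 < 1? YES.
Since P[∪ A_i] ≤ 3/4 < 1, the complement has P[∩ A_i^c] ≥ 1 − 3/4 = 1/4 > 0, so some outcome avoids every A_i.

9·p = 3/4 ≈ 0.75000; existence CERTIFIED by the union bound.


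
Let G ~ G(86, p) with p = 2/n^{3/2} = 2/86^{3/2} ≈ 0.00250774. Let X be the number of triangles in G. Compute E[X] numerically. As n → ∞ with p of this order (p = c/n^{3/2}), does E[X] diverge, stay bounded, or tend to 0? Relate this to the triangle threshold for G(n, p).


Number of potential triangles: C(86, 3) = 102340.
Each occurs with probability p³ ≈ (0.00250774)³ ≈ 1.57705542e-08.
By linearity: E[X] = C(86, 3)·p³ ≈ 102340 · 1.57705542e-08 ≈ 0.001614.
Since α = 3/2 > 1, p = c/n^{3/2} = o(1/n) is below the triangle threshold p ~ 1/n. Asymptotically E[X] ~ (c³/6)·n^{3(1−α)} = (2³/6)·n^{-1.5} → 0, so by Markov's inequality G has no triangles w.h.p.

E[X] ≈ 0.001614; in regime p = Θ(1/n^{3/2}) E[X] tends to 0 (below the triangle threshold p ~ 1/n).


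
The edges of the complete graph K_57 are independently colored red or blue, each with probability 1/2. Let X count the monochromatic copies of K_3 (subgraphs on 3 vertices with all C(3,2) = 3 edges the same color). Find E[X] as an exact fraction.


Let X = Σ_S X_S over the C(57, 3) = 29260 subsets S of size 3, where X_S = 1 if the K_3 on S is monochromatic.
For a fixed S, the K_3 on S has C(3, 2) = 3 edges. P[all 3 edges red] = (1/2)^3, and likewise for blue, so P[monochromatic] = 2·(1/2)^3 = 2^{1 − 3} = 1/4.
By linearity: E[X] = C(57, 3) · 2^{1 − 3} = 29260 · 1/4 = 7315.
Numerically: E[X] ≈ 7315.0000.

E[X] = C(57,3)·2^(1−C(3,2)) = 7315 ≈ 7315.0000.


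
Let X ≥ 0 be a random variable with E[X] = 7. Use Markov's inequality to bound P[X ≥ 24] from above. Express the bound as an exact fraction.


μ = E[X] = 7, a = 24.
Markov: P[X ≥ 24] ≤ μ/a = (7)/24 = 7/24.
Numerically: ≈ 0.2917.
(Since a = 24 > μ = 7.0000, the bound 7/24 is < 1 and informative.)

P[X ≥ 24] ≤ 7/24 ≈ 0.2917.


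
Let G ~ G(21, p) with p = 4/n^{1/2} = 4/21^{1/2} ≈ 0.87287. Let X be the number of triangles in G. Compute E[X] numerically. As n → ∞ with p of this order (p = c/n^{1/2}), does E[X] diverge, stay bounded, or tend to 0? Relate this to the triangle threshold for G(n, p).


Number of potential triangles: C(21, 3) = 1330.
Each occurs with probability p³ ≈ (0.87287)³ ≈ 6.6504500e-01.
By linearity: E[X] = C(21, 3)·p³ ≈ 1330 · 6.6504500e-01 ≈ 884.50985.
Since α = 1/2 < 1, p = c/n^{1/2} ≫ 1/n is above the triangle threshold p ~ 1/n. Asymptotically E[X] ~ (c³/6)·n^{3(1−α)} = (4³/6)·n^{1.5} → ∞; triangles are abundant w.h.p.

E[X] ≈ 884.50985; in regime p = Θ(1/n^{1/2}) E[X] diverges (above the triangle threshold p ~ 1/n).


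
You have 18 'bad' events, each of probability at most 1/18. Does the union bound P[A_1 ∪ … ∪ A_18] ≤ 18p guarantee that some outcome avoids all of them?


Union bound: P[∪_{i=1}^{18} A_i] ≤ Σ_i P[A_i] ≤ 18·p = 18·(1/18) = 1.
Numerically: 1 ≈ 1.000.
Is 1 < 1? NO.
Since the bound 1 is ≥ 1, the union bound is uninformative here; it does NOT by itself certify existence.

18·p = 1 ≈ 1.000; existence NOT certified by the union bound.


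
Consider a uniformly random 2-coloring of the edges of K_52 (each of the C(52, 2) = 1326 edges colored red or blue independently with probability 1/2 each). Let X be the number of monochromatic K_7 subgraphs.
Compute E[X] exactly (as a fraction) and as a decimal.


Let X = Σ_S X_S over the C(52, 7) = 133784560 subsets S of size 7, where X_S = 1 if the K_7 on S is monochromatic.
For a fixed S, the K_7 on S has C(7, 2) = 21 edges. P[all 21 edges red] = (1/2)^21, and likewise for blue, so P[monochromatic] = 2·(1/2)^21 = 2^{1 − 21} = 1/1048576.
By linearity: E[X] = C(52, 7) · 2^{1 − 21} = 133784560 · 1/1048576 = 8361535/65536.
Numerically: E[X] ≈ 127.587.

E[X] = C(52,7)·2^(1−C(7,2)) = 8361535/65536 ≈ 127.587.


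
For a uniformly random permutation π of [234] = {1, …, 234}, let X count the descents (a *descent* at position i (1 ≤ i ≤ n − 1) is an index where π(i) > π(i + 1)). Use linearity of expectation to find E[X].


Write X = Σ X_I over i = 1, …, 233, with X_I the indicator of one descent.
There are 233 indicators.
For each fixed i, the pair (π(i), π(i+1)) is a uniformly random ordered pair of distinct values from {1, …, 234}; by symmetry P[π(i) > π(i+1)] = 1/2.
By linearity: E[X] = 233 · (1/2) = (234 − 1) · (1/2) = 233/2 ≈ 116.50000.

E[X] = 233/2 = 116.50000.


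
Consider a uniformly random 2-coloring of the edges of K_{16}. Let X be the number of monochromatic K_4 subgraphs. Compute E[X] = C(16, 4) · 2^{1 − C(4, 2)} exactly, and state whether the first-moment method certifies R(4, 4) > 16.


E[X] = C(16, 4) · 2^{1 − 6} = 1820 · 2^{−5} = 1820/32.
As a reduced fraction: E[X] = 455/8 ≈ 56.875000.
Is E[X] < 1? NO.
Since E[X] ≥ 1, the first-moment bound is inconclusive at n = 16; it does NOT by itself certify R(4, 4) > 16.

E[X] = 455/8 ≈ 56.875000; E[X] ≥ 1; first-moment method inconclusive here.


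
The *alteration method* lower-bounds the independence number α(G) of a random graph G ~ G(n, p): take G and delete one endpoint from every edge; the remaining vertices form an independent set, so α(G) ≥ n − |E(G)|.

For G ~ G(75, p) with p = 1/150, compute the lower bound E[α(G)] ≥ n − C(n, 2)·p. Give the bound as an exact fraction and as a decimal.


E[|E(G)|] = C(75, 2)·p = 2775 · (1/150) = 37/2.
E[α(G)] ≥ n − E[|E(G)|] = 75 − 37/2 = 113/2.
Numerically: ≈ 56.500.
(This is only a lower bound; the true E[α(G)] may be larger.)

E[α(G)] ≥ 113/2 ≈ 56.500.


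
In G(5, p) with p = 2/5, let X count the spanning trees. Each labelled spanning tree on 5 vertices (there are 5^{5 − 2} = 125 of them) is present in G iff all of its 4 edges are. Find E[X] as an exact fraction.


K_5 has 5^{5 − 2} = 125 labelled spanning trees.
For each such spanning tree H, let X_H = 1 if all 4 edges of H are present in G. Then P[X_H = 1] = p^{4} = (2/5)^{4} = 16/625.
By linearity of expectation: E[X] = Σ_H E[X_H] = 125 · p^{4} = 125 · 16/625 = 16/5.
Numerically: E[X] ≈ 3.2.

E[X] = 125 · (2/5)^{4} = 16/5 ≈ 3.2.


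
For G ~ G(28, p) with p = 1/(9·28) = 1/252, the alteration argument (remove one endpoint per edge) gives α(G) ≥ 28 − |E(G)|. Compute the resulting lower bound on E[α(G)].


E[|E(G)|] = C(28, 2)·p = 378 · (1/252) = 3/2.
E[α(G)] ≥ n − E[|E(G)|] = 28 − 3/2 = 53/2.
Numerically: ≈ 26.500000.
(This is only a lower bound; the true E[α(G)] may be larger.)

E[α(G)] ≥ 53/2 ≈ 26.500000.


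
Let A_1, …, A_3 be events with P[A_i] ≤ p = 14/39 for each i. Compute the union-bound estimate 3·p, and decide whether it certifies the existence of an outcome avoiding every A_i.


Union bound: P[∪_{i=1}^{3} A_i] ≤ Σ_i P[A_i] ≤ 3·p = 3·(14/39) = 14/13.
Numerically: 14/13 ≈ 1.076923.
Is 14/13 < 1? NO.
Since the bound 14/13 is ≥ 1, the union bound is uninformative here; it does NOT by itself certify existence.

3·p = 14/13 ≈ 1.076923; existence NOT certified by the union bound.


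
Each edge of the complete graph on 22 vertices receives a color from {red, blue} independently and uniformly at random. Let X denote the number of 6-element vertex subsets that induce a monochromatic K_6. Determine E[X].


Let X = Σ_S X_S over the C(22, 6) = 74613 subsets S of size 6, where X_S = 1 if the K_6 on S is monochromatic.
For a fixed S, the K_6 on S has C(6, 2) = 15 edges. P[all 15 edges red] = (1/2)^15, and likewise for blue, so P[monochromatic] = 2·(1/2)^15 = 2^{1 − 15} = 1/16384.
By linearity of expectation: E[X] = C(22, 6) · 2^{1 − 15} = 74613 · 1/16384 = 74613/16384.
Numerically: E[X] ≈ 4.554.

E[X] = C(22,6)·2^(1−C(6,2)) = 74613/16384 ≈ 4.554.


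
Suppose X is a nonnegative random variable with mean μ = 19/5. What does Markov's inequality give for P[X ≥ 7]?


μ = E[X] = 19/5, a = 7.
Markov: P[X ≥ 7] ≤ μ/a = (19/5)/7 = 19/35.
Numerically: ≈ 0.543.
(Since a = 7 > μ = 3.800, the bound 19/35 is < 1 and informative.)

P[X ≥ 7] ≤ 19/35 ≈ 0.543.


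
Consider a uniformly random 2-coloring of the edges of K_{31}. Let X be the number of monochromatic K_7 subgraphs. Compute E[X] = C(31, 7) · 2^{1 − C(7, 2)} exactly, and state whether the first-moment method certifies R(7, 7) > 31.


E[X] = C(31, 7) · 2^{1 − 21} = 2629575 · 2^{−20} = 2629575/1048576.
As a reduced fraction: E[X] = 2629575/1048576 ≈ 2.5077581.
Is E[X] < 1? NO.
Since E[X] ≥ 1, the first-moment bound is inconclusive at n = 31; it does NOT by itself certify R(7, 7) > 31.

E[X] = 2629575/1048576 ≈ 2.5077581; E[X] ≥ 1; first-moment method inconclusive here.


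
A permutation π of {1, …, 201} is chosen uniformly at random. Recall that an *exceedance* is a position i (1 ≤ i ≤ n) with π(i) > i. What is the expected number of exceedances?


Write X = Σ_{i=1}^{201} X_i, where X_i = 1_{π(i) > i}.
For each fixed i, π(i) is uniform over {1, …, 201} (marginal of a uniform permutation), so P[π(i) > i] = (n − i)/n. Summing: Σ_{i=1}^{201} (n − i)/n = (0 + 1 + … + 200)/201 = 201(201 − 1)/(2·201) = (201 − 1)/2.
Hence E[X] = Σ_{i=1}^{201} (201 − i)/201 = 100 ≈ 100.00000.

E[X] = 100 = 100.00000.


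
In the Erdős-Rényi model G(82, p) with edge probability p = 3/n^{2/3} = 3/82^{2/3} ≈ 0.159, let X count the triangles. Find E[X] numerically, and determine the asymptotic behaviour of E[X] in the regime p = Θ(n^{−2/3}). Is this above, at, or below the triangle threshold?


Number of potential triangles: C(82, 3) = 88560.
Each occurs with probability p³ ≈ (0.159)³ ≈ 4.01547e-03.
By linearity: E[X] = C(82, 3)·p³ ≈ 88560 · 4.01547e-03 ≈ 355.610.
Since α = 2/3 < 1, p = c/n^{2/3} ≫ 1/n is above the triangle threshold p ~ 1/n. Asymptotically E[X] ~ (c³/6)·n^{3(1−α)} = (3³/6)·n^{1} → ∞; triangles are abundant w.h.p.

E[X] ≈ 355.610; in regime p = Θ(1/n^{2/3}) E[X] diverges (above the triangle threshold p ~ 1/n).


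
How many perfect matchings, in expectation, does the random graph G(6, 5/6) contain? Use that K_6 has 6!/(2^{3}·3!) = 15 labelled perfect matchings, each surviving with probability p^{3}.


K_6 has 6!/(2^{3}·3!) = 15 labelled perfect matchings.
For each such perfect matching H, let X_H = 1 if all 3 edges of H are present in G. Then P[X_H = 1] = p^{3} = (5/6)^{3} = 125/216.
Summing the indicators: E[X] = Σ_H E[X_H] = 15 · p^{3} = 15 · 125/216 = 625/72.
Numerically: E[X] ≈ 8.68056.

E[X] = 15 · (5/6)^{3} = 625/72 ≈ 8.68056.


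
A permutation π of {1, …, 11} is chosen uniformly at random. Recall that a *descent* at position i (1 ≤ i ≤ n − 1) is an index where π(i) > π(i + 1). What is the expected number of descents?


Write X = Σ X_I over i = 1, …, 10, with X_I the indicator of one descent.
There are 10 indicators.
For each fixed i, the pair (π(i), π(i+1)) is a uniformly random ordered pair of distinct values from {1, …, 11}; by symmetry P[π(i) > π(i+1)] = 1/2.
By linearity: E[X] = 10 · (1/2) = (11 − 1) · (1/2) = 5 ≈ 5.0000.

E[X] = 5 = 5.0000.


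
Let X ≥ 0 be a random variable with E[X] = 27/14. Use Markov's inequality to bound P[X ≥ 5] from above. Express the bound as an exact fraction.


μ = E[X] = 27/14, a = 5.
Markov: P[X ≥ 5] ≤ μ/a = (27/14)/5 = 27/70.
Numerically: ≈ 0.386.
(Since a = 5 > μ = 1.929, the bound 27/70 is < 1 and informative.)

P[X ≥ 5] ≤ 27/70 ≈ 0.386.


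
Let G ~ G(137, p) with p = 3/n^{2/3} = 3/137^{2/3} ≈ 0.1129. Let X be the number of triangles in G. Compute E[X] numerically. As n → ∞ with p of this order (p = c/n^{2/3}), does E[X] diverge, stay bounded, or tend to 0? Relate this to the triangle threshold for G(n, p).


Number of potential triangles: C(137, 3) = 419220.
Each occurs with probability p³ ≈ (0.1129)³ ≈ 1.438542e-03.
By linearity: E[X] = C(137, 3)·p³ ≈ 419220 · 1.438542e-03 ≈ 603.0657.
Since α = 2/3 < 1, p = c/n^{2/3} ≫ 1/n is above the triangle threshold p ~ 1/n. Asymptotically E[X] ~ (c³/6)·n^{3(1−α)} = (3³/6)·n^{1} → ∞; triangles are abundant w.h.p.

E[X] ≈ 603.0657; in regime p = Θ(1/n^{2/3}) E[X] diverges (above the triangle threshold p ~ 1/n).


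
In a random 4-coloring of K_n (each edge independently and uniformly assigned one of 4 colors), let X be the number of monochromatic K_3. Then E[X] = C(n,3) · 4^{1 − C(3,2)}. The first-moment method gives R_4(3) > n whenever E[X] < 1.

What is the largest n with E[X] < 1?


We need C(n, 3) · 4^{1 − 3} < 1, i.e. C(n, 3) < 4^{3 − 1} = 16.
Check values of n near the boundary:
  n = 3: C(3, 3) = 1; 1 < 16? YES
  n = 4: C(4, 3) = 4; 4 < 16? YES
  n = 5: C(5, 3) = 10; 10 < 16? YES
  n = 6: C(6, 3) = 20; 20 < 16? NO
The largest n with C(n, 3) < 16 is n = 5 (where E[X] = 5/8 ≈ 0.625000). Hence R_4(3) > 5, i.e. R_4(3) ≥ 6.

Largest n = 5; hence R_4(3) > 5.


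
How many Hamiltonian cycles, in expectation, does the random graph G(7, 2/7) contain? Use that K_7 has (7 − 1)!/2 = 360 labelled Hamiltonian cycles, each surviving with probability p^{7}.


K_7 has (7 − 1)!/2 = 360 labelled Hamiltonian cycles.
For each such Hamiltonian cycle H, let X_H = 1 if all 7 edges of H are present in G. Then P[X_H = 1] = p^{7} = (2/7)^{7} = 128/823543.
By linearity: E[X] = Σ_H E[X_H] = 360 · p^{7} = 360 · 128/823543 = 46080/823543.
Numerically: E[X] ≈ 0.0559534.

E[X] = 360 · (2/7)^{7} = 46080/823543 ≈ 0.0559534.


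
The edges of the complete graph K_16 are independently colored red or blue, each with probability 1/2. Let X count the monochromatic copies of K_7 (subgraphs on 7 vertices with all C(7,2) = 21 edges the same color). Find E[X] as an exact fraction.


Let X = Σ_S X_S over the C(16, 7) = 11440 subsets S of size 7, where X_S = 1 if the K_7 on S is monochromatic.
For a fixed S, the K_7 on S has C(7, 2) = 21 edges. P[all 21 edges red] = (1/2)^21, and likewise for blue, so P[monochromatic] = 2·(1/2)^21 = 2^{1 − 21} = 1/1048576.
By linearity: E[X] = C(16, 7) · 2^{1 − 21} = 11440 · 1/1048576 = 715/65536.
Numerically: E[X] ≈ 0.0109.

E[X] = C(16,7)·2^(1−C(7,2)) = 715/65536 ≈ 0.0109.


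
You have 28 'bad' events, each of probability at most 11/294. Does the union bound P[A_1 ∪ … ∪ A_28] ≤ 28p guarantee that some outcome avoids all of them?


Union bound: P[∪_{i=1}^{28} A_i] ≤ Σ_i P[A_i] ≤ 28·p = 28·(11/294) = 22/21.
Numerically: 22/21 ≈ 1.04762.
Is 22/21 < 1? NO.
Since the bound 22/21 is ≥ 1, the union bound is uninformative here; it does NOT by itself certify existence.

28·p = 22/21 ≈ 1.04762; existence NOT certified by the union bound.


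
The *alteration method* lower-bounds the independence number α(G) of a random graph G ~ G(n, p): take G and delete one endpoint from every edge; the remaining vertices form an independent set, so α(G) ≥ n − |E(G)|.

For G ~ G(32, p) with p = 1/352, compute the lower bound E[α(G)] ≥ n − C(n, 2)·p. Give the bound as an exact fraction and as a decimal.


E[|E(G)|] = C(32, 2)·p = 496 · (1/352) = 31/22.
E[α(G)] ≥ n − E[|E(G)|] = 32 − 31/22 = 673/22.
Numerically: ≈ 30.59091.
(This is only a lower bound; the true E[α(G)] may be larger.)

E[α(G)] ≥ 673/22 ≈ 30.59091.


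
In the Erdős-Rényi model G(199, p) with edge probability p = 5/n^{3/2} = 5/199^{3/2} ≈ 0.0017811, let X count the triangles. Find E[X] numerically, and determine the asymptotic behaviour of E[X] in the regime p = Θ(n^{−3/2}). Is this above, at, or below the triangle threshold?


Number of potential triangles: C(199, 3) = 1293699.
Each occurs with probability p³ ≈ (0.0017811)³ ≈ 5.6502956e-09.
By linearity: E[X] = C(199, 3)·p³ ≈ 1293699 · 5.6502956e-09 ≈ 0.00731.
Since α = 3/2 > 1, p = c/n^{3/2} = o(1/n) is below the triangle threshold p ~ 1/n. Asymptotically E[X] ~ (c³/6)·n^{3(1−α)} = (5³/6)·n^{-1.5} → 0, so by Markov's inequality G has no triangles w.h.p.

E[X] ≈ 0.00731; in regime p = Θ(1/n^{3/2}) E[X] tends to 0 (below the triangle threshold p ~ 1/n).


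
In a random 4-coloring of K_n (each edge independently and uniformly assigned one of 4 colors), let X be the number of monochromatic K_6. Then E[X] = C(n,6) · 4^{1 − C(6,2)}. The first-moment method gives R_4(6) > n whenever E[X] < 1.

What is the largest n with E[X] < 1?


We need C(n, 6) · 4^{1 − 15} < 1, i.e. C(n, 6) < 4^{15 − 1} = 268435456.
Check values of n near the boundary:
  n = 76: C(76, 6) = 218618940; 218618940 < 268435456? YES
  n = 77: C(77, 6) = 237093780; 237093780 < 268435456? YES
  n = 78: C(78, 6) = 256851595; 256851595 < 268435456? YES
  n = 79: C(79, 6) = 277962685; 277962685 < 268435456? NO
  n = 80: C(80, 6) = 300500200; 300500200 < 268435456? NO
The largest n with C(n, 6) < 268435456 is n = 78 (where E[X] = 256851595/268435456 ≈ 0.9568468). Hence R_4(6) > 78, i.e. R_4(6) ≥ 79.

Largest n = 78; hence R_4(6) > 78.


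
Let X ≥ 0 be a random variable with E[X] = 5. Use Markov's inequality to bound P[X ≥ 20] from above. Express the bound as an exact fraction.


μ = E[X] = 5, a = 20.
Markov: P[X ≥ 20] ≤ μ/a = (5)/20 = 1/4.
Numerically: ≈ 0.2500.
(Since a = 20 > μ = 5.0000, the bound 1/4 is < 1 and informative.)

P[X ≥ 20] ≤ 1/4 ≈ 0.2500.


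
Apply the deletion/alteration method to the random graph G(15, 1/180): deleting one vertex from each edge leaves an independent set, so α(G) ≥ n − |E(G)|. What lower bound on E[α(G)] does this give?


E[|E(G)|] = C(15, 2)·p = 105 · (1/180) = 7/12.
E[α(G)] ≥ n − E[|E(G)|] = 15 − 7/12 = 173/12.
Numerically: ≈ 14.4167.
(This is only a lower bound; the true E[α(G)] may be larger.)

E[α(G)] ≥ 173/12 ≈ 14.4167.


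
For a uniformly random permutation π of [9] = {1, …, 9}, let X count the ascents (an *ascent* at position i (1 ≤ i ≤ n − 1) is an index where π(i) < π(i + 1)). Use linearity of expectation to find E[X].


Write X = Σ X_I over i = 1, …, 8, with X_I the indicator of one ascent.
There are 8 indicators.
For each fixed i, the pair (π(i), π(i+1)) is a uniformly random ordered pair of distinct values from {1, …, 9}; by symmetry P[π(i) < π(i+1)] = 1/2.
By linearity: E[X] = 8 · (1/2) = (9 − 1) · (1/2) = 4 ≈ 4.0000.

E[X] = 4 = 4.0000.


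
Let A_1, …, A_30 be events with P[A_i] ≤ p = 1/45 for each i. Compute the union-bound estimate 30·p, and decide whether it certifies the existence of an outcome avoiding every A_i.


Union bound: P[∪_{i=1}^{30} A_i] ≤ Σ_i P[A_i] ≤ 30·p = 30·(1/45) = 2/3.
Numerically: 2/3 ≈ 0.66667.
Is 2/3 < 1? YES.
Since P[∪ A_i] ≤ 2/3 < 1, the complement has P[∩ A_i^c] ≥ 1 − 2/3 = 1/3 > 0, so some outcome avoids every A_i.

30·p = 2/3 ≈ 0.66667; existence CERTIFIED by the union bound.


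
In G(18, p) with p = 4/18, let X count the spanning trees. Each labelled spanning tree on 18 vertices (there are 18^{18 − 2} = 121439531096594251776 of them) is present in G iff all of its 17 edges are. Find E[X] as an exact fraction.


K_18 has 18^{18 − 2} = 121439531096594251776 labelled spanning trees.
For each such spanning tree H, let X_H = 1 if all 17 edges of H are present in G. Then P[X_H = 1] = p^{17} = (2/9)^{17} = 131072/16677181699666569.
By linearity of expectation: E[X] = Σ_H E[X_H] = 121439531096594251776 · p^{17} = 121439531096594251776 · 131072/16677181699666569 = 8589934592/9.
Numerically: E[X] ≈ 9.54437e+08.

E[X] = 121439531096594251776 · (2/9)^{17} = 8589934592/9 ≈ 9.54437e+08.


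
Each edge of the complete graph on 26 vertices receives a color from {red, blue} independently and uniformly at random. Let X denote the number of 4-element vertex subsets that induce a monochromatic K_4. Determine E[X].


Let X = Σ_S X_S over the C(26, 4) = 14950 subsets S of size 4, where X_S = 1 if the K_4 on S is monochromatic.
For a fixed S, the K_4 on S has C(4, 2) = 6 edges. P[all 6 edges red] = (1/2)^6, and likewise for blue, so P[monochromatic] = 2·(1/2)^6 = 2^{1 − 6} = 1/32.
Summing: E[X] = C(26, 4) · 2^{1 − 6} = 14950 · 1/32 = 7475/16.
Numerically: E[X] ≈ 467.188.

E[X] = C(26,4)·2^(1−C(4,2)) = 7475/16 ≈ 467.188.


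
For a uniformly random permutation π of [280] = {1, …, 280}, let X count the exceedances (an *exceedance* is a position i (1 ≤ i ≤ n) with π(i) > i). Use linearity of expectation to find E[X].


Write X = Σ_{i=1}^{280} X_i, where X_i = 1_{π(i) > i}.
For each fixed i, π(i) is uniform over {1, …, 280} (marginal of a uniform permutation), so P[π(i) > i] = (n − i)/n. Summing: Σ_{i=1}^{280} (n − i)/n = (0 + 1 + … + 279)/280 = 280(280 − 1)/(2·280) = (280 − 1)/2.
Hence E[X] = Σ_{i=1}^{280} (280 − i)/280 = 279/2 ≈ 139.500.

E[X] = 279/2 = 139.500.


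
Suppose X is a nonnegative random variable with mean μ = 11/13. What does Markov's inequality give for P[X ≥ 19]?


μ = E[X] = 11/13, a = 19.
Markov: P[X ≥ 19] ≤ μ/a = (11/13)/19 = 11/247.
Numerically: ≈ 0.045.
(Since a = 19 > μ = 0.846, the bound 11/247 is < 1 and informative.)

P[X ≥ 19] ≤ 11/247 ≈ 0.045.


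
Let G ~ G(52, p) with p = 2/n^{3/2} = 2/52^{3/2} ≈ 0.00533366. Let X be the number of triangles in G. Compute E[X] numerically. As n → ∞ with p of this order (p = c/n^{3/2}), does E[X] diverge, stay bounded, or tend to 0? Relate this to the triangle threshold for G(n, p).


Number of potential triangles: C(52, 3) = 22100.
Each occurs with probability p³ ≈ (0.00533366)³ ≈ 1.51731217e-07.
By linearity: E[X] = C(52, 3)·p³ ≈ 22100 · 1.51731217e-07 ≈ 0.003353.
Since α = 3/2 > 1, p = c/n^{3/2} = o(1/n) is below the triangle threshold p ~ 1/n. Asymptotically E[X] ~ (c³/6)·n^{3(1−α)} = (2³/6)·n^{-1.5} → 0, so by Markov's inequality G has no triangles w.h.p.

E[X] ≈ 0.003353; in regime p = Θ(1/n^{3/2}) E[X] tends to 0 (below the triangle threshold p ~ 1/n).


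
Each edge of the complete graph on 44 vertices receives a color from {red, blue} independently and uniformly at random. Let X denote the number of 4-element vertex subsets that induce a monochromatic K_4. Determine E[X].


Let X = Σ_S X_S over the C(44, 4) = 135751 subsets S of size 4, where X_S = 1 if the K_4 on S is monochromatic.
For a fixed S, the K_4 on S has C(4, 2) = 6 edges. P[all 6 edges red] = (1/2)^6, and likewise for blue, so P[monochromatic] = 2·(1/2)^6 = 2^{1 − 6} = 1/32.
By linearity of expectation: E[X] = C(44, 4) · 2^{1 − 6} = 135751 · 1/32 = 135751/32.
Numerically: E[X] ≈ 4242.21875.

E[X] = C(44,4)·2^(1−C(4,2)) = 135751/32 ≈ 4242.21875.


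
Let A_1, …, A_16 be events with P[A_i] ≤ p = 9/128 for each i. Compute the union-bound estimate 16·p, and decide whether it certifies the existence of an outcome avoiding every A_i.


Union bound: P[∪_{i=1}^{16} A_i] ≤ Σ_i P[A_i] ≤ 16·p = 16·(9/128) = 9/8.
Numerically: 9/8 ≈ 1.12500.
Is 9/8 < 1? NO.
Since the bound 9/8 is ≥ 1, the union bound is uninformative here; it does NOT by itself certify existence.

16·p = 9/8 ≈ 1.12500; existence NOT certified by the union bound.


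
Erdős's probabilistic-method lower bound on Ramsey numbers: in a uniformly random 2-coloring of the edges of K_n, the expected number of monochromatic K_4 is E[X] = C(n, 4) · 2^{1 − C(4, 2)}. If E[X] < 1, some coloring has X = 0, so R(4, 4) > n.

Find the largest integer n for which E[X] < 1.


We need C(n, 4) · 2^{1 − 6} < 1, i.e. C(n, 4) < 2^{6 − 1} = 32.
Check values of n near the boundary:
  n = 4: C(4, 4) = 1; 1 < 32? YES
  n = 5: C(5, 4) = 5; 5 < 32? YES
  n = 6: C(6, 4) = 15; 15 < 32? YES
  n = 7: C(7, 4) = 35; 35 < 32? NO
  n = 8: C(8, 4) = 70; 70 < 32? NO
  n = 9: C(9, 4) = 126; 126 < 32? NO
The largest n with C(n, 4) < 32 is n = 6 (where E[X] = 15/32 ≈ 0.468750). Hence R(4, 4) > 6, i.e. R(4, 4) ≥ 7.

Largest n = 6; hence R(4, 4) > 6.


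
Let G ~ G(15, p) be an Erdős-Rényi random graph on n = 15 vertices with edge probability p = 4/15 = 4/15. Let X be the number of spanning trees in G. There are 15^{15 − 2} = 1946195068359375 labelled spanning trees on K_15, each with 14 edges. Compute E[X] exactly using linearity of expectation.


K_15 has 15^{15 − 2} = 1946195068359375 labelled spanning trees.
For each such spanning tree H, let X_H = 1 if all 14 edges of H are present in G. Then P[X_H = 1] = p^{14} = (4/15)^{14} = 268435456/29192926025390625.
Summing the indicators: E[X] = Σ_H E[X_H] = 1946195068359375 · p^{14} = 1946195068359375 · 268435456/29192926025390625 = 268435456/15.
Numerically: E[X] ≈ 1.79e+07.

E[X] = 1946195068359375 · (4/15)^{14} = 268435456/15 ≈ 1.79e+07.


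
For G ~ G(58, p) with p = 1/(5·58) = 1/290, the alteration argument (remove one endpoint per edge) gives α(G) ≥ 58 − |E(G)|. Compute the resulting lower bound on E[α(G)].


E[|E(G)|] = C(58, 2)·p = 1653 · (1/290) = 57/10.
E[α(G)] ≥ n − E[|E(G)|] = 58 − 57/10 = 523/10.
Numerically: ≈ 52.3000.
(This is only a lower bound; the true E[α(G)] may be larger.)

E[α(G)] ≥ 523/10 ≈ 52.3000.


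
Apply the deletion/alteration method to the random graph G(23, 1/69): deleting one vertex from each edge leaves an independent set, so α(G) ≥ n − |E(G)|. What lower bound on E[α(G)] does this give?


E[|E(G)|] = C(23, 2)·p = 253 · (1/69) = 11/3.
E[α(G)] ≥ n − E[|E(G)|] = 23 − 11/3 = 58/3.
Numerically: ≈ 19.333333.
(This is only a lower bound; the true E[α(G)] may be larger.)

E[α(G)] ≥ 58/3 ≈ 19.333333.


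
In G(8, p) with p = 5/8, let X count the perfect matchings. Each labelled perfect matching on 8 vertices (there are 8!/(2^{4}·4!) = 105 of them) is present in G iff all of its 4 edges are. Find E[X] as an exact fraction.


K_8 has 8!/(2^{4}·4!) = 105 labelled perfect matchings.
For each such perfect matching H, let X_H = 1 if all 4 edges of H are present in G. Then P[X_H = 1] = p^{4} = (5/8)^{4} = 625/4096.
By linearity: E[X] = Σ_H E[X_H] = 105 · p^{4} = 105 · 625/4096 = 65625/4096.
Numerically: E[X] ≈ 16.0217.

E[X] = 105 · (5/8)^{4} = 65625/4096 ≈ 16.0217.


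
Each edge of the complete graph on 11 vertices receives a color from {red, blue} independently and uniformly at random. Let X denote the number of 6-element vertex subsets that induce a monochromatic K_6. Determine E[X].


Let X = Σ_S X_S over the C(11, 6) = 462 subsets S of size 6, where X_S = 1 if the K_6 on S is monochromatic.
For a fixed S, the K_6 on S has C(6, 2) = 15 edges. P[all 15 edges red] = (1/2)^15, and likewise for blue, so P[monochromatic] = 2·(1/2)^15 = 2^{1 − 15} = 1/16384.
By linearity: E[X] = C(11, 6) · 2^{1 − 15} = 462 · 1/16384 = 231/8192.
Numerically: E[X] ≈ 0.0282.

E[X] = C(11,6)·2^(1−C(6,2)) = 231/8192 ≈ 0.0282.


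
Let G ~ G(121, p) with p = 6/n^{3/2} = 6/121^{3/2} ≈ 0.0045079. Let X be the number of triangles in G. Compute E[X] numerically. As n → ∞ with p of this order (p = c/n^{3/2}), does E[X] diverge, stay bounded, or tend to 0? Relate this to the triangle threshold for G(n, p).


Number of potential triangles: C(121, 3) = 287980.
Each occurs with probability p³ ≈ (0.0045079)³ ≈ 9.1605086e-08.
By linearity: E[X] = C(121, 3)·p³ ≈ 287980 · 9.1605086e-08 ≈ 0.02638.
Since α = 3/2 > 1, p = c/n^{3/2} = o(1/n) is below the triangle threshold p ~ 1/n. Asymptotically E[X] ~ (c³/6)·n^{3(1−α)} = (6³/6)·n^{-1.5} → 0, so by Markov's inequality G has no triangles w.h.p.

E[X] ≈ 0.02638; in regime p = Θ(1/n^{3/2}) E[X] tends to 0 (below the triangle threshold p ~ 1/n).


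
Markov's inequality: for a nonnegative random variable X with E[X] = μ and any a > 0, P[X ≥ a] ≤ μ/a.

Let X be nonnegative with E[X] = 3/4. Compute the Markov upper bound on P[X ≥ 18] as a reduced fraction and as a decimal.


μ = E[X] = 3/4, a = 18.
Markov: P[X ≥ 18] ≤ μ/a = (3/4)/18 = 1/24.
Numerically: ≈ 0.04167.
(Since a = 18 > μ = 0.75000, the bound 1/24 is < 1 and informative.)

P[X ≥ 18] ≤ 1/24 ≈ 0.04167.
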